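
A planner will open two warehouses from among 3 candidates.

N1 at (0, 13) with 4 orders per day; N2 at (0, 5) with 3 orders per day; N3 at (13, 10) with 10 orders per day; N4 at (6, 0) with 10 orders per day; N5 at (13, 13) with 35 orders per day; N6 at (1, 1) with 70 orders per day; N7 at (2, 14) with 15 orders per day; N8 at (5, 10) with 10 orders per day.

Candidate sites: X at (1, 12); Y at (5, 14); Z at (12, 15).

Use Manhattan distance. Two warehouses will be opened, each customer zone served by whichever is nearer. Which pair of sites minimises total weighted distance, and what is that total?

Evaluate every pair (each demand assigned to the nearer of the two):
  {X, Z}: total = 1242
  {X, Y}: total = 1472
  {Y, Z}: total = 1656
Best pair: {X, Z} with total 1242.

{X, Z}, total 1242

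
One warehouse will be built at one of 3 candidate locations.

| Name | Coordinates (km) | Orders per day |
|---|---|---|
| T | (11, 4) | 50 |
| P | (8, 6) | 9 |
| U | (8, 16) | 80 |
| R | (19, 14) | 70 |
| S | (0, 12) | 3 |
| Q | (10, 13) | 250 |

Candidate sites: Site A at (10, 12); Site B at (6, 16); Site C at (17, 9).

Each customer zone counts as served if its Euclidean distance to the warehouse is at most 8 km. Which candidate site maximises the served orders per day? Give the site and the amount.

Site A, covering 339

Coverage radius r = 8 km; a point is covered iff (Δx)²+(Δy)² ≤ 8² = 64.
  Site A (10, 12): covers {P, U, Q} → 339
  Site B (6, 16): covers {U, S, Q} → 333
  Site C (17, 9): covers {T, R} → 120
Maximum coverage at Site A: 339 orders per day.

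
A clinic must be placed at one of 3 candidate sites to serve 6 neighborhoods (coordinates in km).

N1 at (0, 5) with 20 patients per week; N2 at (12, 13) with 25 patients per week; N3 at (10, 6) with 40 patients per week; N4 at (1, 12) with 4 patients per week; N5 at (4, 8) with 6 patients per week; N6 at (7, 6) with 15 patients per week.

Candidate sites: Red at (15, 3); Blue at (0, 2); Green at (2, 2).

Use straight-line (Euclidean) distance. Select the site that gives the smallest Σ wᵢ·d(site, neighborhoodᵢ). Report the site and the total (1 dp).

Total weighted distance at each candidate:
  Red (15, 3): total = 1064.1
  Blue (0, 2): total = 1102.2
  Green (2, 2): total = 975.7
Minimum is at Green with total 975.7 km.

Green, total 975.7 km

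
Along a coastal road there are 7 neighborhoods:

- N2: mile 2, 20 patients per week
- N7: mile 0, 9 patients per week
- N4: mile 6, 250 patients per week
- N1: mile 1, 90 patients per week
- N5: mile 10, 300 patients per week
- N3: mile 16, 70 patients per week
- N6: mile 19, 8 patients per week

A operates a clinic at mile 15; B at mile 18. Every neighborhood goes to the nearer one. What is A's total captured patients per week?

739

The indifferent point is the midpoint (15+18)/2 = 16.5; neighborhoods left of it (closer to A at 15) go to A, those right go to B.
  N7 at 0 (w=9) → A
  N1 at 1 (w=90) → A
  N2 at 2 (w=20) → A
  N4 at 6 (w=250) → A
  N5 at 10 (w=300) → A
  N3 at 16 (w=70) → A
  N6 at 19 (w=8) → B
A captures 739; B captures 8.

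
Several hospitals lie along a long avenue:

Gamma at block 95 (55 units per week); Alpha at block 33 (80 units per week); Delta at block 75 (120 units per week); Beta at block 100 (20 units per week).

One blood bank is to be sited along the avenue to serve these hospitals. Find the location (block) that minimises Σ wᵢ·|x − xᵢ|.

For a sum of weighted absolute distances on a line, the optimum is the weighted median (not the mean). Total weight W = 275; half-weight = 137.5.
Sort by position and accumulate weight:
  block 33 (Alpha, w=80) → cum 80
  block 75 (Delta, w=120) → cum 200  ≥ 137.5 → median here
  block 95 (Gamma, w=55) → cum 255
  block 100 (Beta, w=20) → cum 275
Optimal location: block 75.

x = 75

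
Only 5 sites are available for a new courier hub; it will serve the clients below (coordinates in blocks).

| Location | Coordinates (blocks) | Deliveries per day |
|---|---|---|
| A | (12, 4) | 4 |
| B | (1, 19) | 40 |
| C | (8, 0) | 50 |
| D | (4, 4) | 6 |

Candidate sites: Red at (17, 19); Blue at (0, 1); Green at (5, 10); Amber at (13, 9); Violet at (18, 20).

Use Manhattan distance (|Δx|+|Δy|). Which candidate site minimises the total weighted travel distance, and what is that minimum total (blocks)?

Green, total 1264 blocks

Total weighted distance at each candidate:
  Red (17, 19): total = 2288
  Blue (0, 1): total = 1312
  Green (5, 10): total = 1264
  Amber (13, 9): total = 1688
  Violet (18, 20): total = 2488
Minimum is at Green with total 1264 blocks.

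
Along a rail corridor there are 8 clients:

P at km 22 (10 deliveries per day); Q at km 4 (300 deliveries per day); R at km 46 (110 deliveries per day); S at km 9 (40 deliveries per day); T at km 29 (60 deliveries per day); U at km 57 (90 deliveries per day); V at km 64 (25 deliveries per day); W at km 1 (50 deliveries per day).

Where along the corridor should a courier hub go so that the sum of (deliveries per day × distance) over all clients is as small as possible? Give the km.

For a sum of weighted absolute distances on a line, the optimum is the weighted median (not the mean). Total weight W = 685; half-weight = 342.5.
Sort by position and accumulate weight:
  km 1 (W, w=50) → cum 50
  km 4 (Q, w=300) → cum 350  ≥ 342.5 → median here
  km 9 (S, w=40) → cum 390
  km 22 (P, w=10) → cum 400
  km 29 (T, w=60) → cum 460
  km 46 (R, w=110) → cum 570
  km 57 (U, w=90) → cum 660
  km 64 (V, w=25) → cum 685
Optimal location: km 4.

x = 4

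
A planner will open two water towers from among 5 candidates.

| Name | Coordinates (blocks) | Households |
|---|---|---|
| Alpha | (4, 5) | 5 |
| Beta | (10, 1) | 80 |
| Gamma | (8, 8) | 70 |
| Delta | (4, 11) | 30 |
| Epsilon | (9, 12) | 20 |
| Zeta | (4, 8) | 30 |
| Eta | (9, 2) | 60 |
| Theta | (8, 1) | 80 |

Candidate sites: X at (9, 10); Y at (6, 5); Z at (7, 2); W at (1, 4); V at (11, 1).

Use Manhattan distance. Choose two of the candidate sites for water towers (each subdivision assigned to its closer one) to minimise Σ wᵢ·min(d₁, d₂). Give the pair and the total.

{X, V}, total 1190

Evaluate every pair (each demand assigned to the nearer of the two):
  {X, V}: total = 1190
  {X, Z}: total = 1270
  {Y, V}: total = 1450
  {Y, Z}: total = 1550
  {Z, V}: total = 1750
  {Z, W}: total = 1860
  {W, V}: total = 1990
  {X, Y}: total = 2070
  {Y, W}: total = 2430
  {X, W}: total = 2740
Best pair: {X, V} with total 1190.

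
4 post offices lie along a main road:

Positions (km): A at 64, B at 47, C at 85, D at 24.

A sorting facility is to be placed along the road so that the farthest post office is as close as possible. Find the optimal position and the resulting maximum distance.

location 54.5, max distance 30.5

The 1-center on a line is the midpoint of the two extreme points: leftmost at 24, rightmost at 85.
Optimal location = (24 + 85)/2 = 54.5; maximum distance = (85 − 24)/2 = 30.5.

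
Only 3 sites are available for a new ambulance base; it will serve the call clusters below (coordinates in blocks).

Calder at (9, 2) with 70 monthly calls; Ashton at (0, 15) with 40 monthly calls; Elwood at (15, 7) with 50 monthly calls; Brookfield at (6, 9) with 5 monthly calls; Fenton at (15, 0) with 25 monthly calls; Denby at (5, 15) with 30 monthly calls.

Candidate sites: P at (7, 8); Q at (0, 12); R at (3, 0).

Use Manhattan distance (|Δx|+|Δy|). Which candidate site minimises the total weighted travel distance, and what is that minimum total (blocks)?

P, total 2250 blocks

Total weighted distance at each candidate:
  P (7, 8): total = 2250
  Q (0, 12): total = 3410
  R (3, 0): total = 3100
Minimum is at P with total 2250 blocks.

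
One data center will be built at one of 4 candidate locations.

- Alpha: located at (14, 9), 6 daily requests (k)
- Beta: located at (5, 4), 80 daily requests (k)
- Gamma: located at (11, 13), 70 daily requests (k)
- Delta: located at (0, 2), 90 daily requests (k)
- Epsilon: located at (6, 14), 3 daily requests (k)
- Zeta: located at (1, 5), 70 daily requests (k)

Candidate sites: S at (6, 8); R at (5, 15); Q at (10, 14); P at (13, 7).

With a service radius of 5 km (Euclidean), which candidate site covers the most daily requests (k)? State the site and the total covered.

Coverage radius r = 5 km; a point is covered iff (Δx)²+(Δy)² ≤ 5² = 25.
  S (6, 8): covers {Beta} → 80
  R (5, 15): covers {Epsilon} → 3
  Q (10, 14): covers {Gamma, Epsilon} → 73
  P (13, 7): covers {Alpha} → 6
Maximum coverage at S: 80 daily requests (k).

S, covering 80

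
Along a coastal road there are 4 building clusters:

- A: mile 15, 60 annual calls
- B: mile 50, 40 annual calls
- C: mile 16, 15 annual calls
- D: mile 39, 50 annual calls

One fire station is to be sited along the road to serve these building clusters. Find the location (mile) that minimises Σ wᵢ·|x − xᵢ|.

For a sum of weighted absolute distances on a line, the optimum is the weighted median (not the mean). Total weight W = 165; half-weight = 82.5.
Sort by position and accumulate weight:
  mile 15 (A, w=60) → cum 60
  mile 16 (C, w=15) → cum 75
  mile 39 (D, w=50) → cum 125  ≥ 82.5 → median here
  mile 50 (B, w=40) → cum 165
Optimal location: mile 39.

x = 39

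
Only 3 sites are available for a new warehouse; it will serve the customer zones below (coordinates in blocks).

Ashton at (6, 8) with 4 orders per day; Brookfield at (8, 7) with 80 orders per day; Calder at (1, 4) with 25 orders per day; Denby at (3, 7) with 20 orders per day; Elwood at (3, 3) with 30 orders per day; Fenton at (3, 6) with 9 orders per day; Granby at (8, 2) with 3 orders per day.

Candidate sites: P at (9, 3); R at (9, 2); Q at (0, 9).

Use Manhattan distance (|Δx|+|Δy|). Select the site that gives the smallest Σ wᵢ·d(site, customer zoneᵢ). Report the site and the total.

P, total 1124 blocks

Total weighted distance at each candidate:
  P (9, 3): total = 1124
  R (9, 2): total = 1289
  Q (0, 9): total = 1447
Minimum is at P with total 1124 blocks.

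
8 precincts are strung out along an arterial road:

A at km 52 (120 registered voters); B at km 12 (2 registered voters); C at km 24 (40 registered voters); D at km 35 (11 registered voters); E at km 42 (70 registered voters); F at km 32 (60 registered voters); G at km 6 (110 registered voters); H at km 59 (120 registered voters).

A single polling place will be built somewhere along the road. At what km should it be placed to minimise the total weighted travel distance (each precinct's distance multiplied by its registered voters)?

x = 42

For a sum of weighted absolute distances on a line, the optimum is the weighted median (not the mean). Total weight W = 533; half-weight = 266.5.
Sort by position and accumulate weight:
  km 6 (G, w=110) → cum 110
  km 12 (B, w=2) → cum 112
  km 24 (C, w=40) → cum 152
  km 32 (F, w=60) → cum 212
  km 35 (D, w=11) → cum 223
  km 42 (E, w=70) → cum 293  ≥ 266.5 → median here
  km 52 (A, w=120) → cum 413
  km 59 (H, w=120) → cum 533
Optimal location: km 42.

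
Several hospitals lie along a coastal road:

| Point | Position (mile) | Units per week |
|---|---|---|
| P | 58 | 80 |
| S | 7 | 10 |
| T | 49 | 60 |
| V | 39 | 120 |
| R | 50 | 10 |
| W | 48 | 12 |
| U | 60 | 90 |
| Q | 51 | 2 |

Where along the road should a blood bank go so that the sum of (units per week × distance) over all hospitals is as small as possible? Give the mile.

x = 49

For a sum of weighted absolute distances on a line, the optimum is the weighted median (not the mean). Total weight W = 384; half-weight = 192.
Sort by position and accumulate weight:
  mile 7 (S, w=10) → cum 10
  mile 39 (V, w=120) → cum 130
  mile 48 (W, w=12) → cum 142
  mile 49 (T, w=60) → cum 202  ≥ 192 → median here
  mile 50 (R, w=10) → cum 212
  mile 51 (Q, w=2) → cum 214
  mile 58 (P, w=80) → cum 294
  mile 60 (U, w=90) → cum 384
Optimal location: mile 49.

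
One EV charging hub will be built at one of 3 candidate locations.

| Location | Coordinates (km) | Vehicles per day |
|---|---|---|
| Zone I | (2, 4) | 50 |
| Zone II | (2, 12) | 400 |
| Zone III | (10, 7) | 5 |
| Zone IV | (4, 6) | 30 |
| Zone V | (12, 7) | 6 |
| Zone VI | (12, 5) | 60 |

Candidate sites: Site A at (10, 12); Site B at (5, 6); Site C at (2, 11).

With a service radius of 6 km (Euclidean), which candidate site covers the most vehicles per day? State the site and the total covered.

Coverage radius r = 6 km; a point is covered iff (Δx)²+(Δy)² ≤ 6² = 36.
  Site A (10, 12): covers {Zone III, Zone V} → 11
  Site B (5, 6): covers {Zone I, Zone III, Zone IV} → 85
  Site C (2, 11): covers {Zone II, Zone IV} → 430
Maximum coverage at Site C: 430 vehicles per day.

Site C, covering 430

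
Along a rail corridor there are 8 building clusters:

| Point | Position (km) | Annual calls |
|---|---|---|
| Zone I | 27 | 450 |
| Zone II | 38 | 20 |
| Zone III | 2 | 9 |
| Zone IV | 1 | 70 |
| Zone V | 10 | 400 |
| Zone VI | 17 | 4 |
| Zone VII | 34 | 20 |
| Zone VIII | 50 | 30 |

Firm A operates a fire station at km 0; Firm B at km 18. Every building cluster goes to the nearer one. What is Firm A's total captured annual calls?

79

The indifferent point is the midpoint (0+18)/2 = 9; building clusters left of it (closer to Firm A at 0) go to Firm A, those right go to Firm B.
  Zone IV at 1 (w=70) → Firm A
  Zone III at 2 (w=9) → Firm A
  Zone V at 10 (w=400) → Firm B
  Zone VI at 17 (w=4) → Firm B
  Zone I at 27 (w=450) → Firm B
  Zone VII at 34 (w=20) → Firm B
  Zone II at 38 (w=20) → Firm B
  Zone VIII at 50 (w=30) → Firm B
Firm A captures 79; Firm B captures 924.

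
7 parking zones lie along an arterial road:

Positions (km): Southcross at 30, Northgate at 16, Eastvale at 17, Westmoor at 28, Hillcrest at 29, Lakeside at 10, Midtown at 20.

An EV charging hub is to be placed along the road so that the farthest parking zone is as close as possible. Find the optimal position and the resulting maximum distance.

location 20, max distance 10

The 1-center on a line is the midpoint of the two extreme points: leftmost at 10, rightmost at 30.
Optimal location = (10 + 30)/2 = 20; maximum distance = (30 − 10)/2 = 10.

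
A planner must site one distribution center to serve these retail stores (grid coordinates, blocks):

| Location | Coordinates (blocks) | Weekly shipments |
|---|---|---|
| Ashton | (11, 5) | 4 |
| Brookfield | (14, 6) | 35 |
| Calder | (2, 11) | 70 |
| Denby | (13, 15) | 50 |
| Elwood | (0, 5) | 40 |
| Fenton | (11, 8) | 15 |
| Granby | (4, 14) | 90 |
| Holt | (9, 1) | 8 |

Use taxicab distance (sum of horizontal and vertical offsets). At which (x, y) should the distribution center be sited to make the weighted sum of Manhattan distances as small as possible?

(4, 11)

Manhattan distance separates: Σwᵢ(|x−xᵢ|+|y−yᵢ|) = Σwᵢ|x−xᵢ| + Σwᵢ|y−yᵢ|, so x and y are optimised independently as 1-D weighted medians.
Total weight W = 312; half = 156.
x-coordinate, sorted with cumulative weight:
  x=0 (Elwood, w=40) cum 40
  x=2 (Calder, w=70) cum 110
  x=4 (Granby, w=90) cum 200  ← median
  x=9 (Holt, w=8) cum 208
  x=11 (Ashton, w=4) cum 212
  x=11 (Fenton, w=15) cum 227
  x=13 (Denby, w=50) cum 277
  x=14 (Brookfield, w=35) cum 312
⇒ x* = 4
y-coordinate, sorted with cumulative weight:
  y=1 (Holt, w=8) cum 8
  y=5 (Ashton, w=4) cum 12
  y=5 (Elwood, w=40) cum 52
  y=6 (Brookfield, w=35) cum 87
  y=8 (Fenton, w=15) cum 102
  y=11 (Calder, w=70) cum 172  ← median
  y=14 (Granby, w=90) cum 262
  y=15 (Denby, w=50) cum 312
⇒ y* = 11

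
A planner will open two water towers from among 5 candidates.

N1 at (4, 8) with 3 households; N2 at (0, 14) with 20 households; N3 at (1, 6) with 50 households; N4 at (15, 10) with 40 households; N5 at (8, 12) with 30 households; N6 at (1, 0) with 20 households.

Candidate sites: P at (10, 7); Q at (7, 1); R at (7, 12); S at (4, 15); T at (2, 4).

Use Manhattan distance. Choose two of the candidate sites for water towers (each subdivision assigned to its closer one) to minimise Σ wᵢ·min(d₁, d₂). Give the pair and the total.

{R, T}, total 878

Evaluate every pair (each demand assigned to the nearer of the two):
  {R, T}: total = 878
  {P, T}: total = 1038
  {S, T}: total = 1218
  {Q, R}: total = 1321
  {P, R}: total = 1371
  {P, S}: total = 1471
  {R, S}: total = 1511
  {P, Q}: total = 1531
  {Q, T}: total = 1548
  {Q, S}: total = 1661
Best pair: {R, T} with total 878.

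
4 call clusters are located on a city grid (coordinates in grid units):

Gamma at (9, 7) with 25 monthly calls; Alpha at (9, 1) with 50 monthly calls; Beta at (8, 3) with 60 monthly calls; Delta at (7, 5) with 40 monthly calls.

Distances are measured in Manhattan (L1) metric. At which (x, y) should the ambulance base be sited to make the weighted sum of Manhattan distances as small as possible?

(8, 3)

Manhattan distance separates: Σwᵢ(|x−xᵢ|+|y−yᵢ|) = Σwᵢ|x−xᵢ| + Σwᵢ|y−yᵢ|, so x and y are optimised independently as 1-D weighted medians.
Total weight W = 175; half = 87.5.
x-coordinate, sorted with cumulative weight:
  x=7 (Delta, w=40) cum 40
  x=8 (Beta, w=60) cum 100  ← median
  x=9 (Gamma, w=25) cum 125
  x=9 (Alpha, w=50) cum 175
⇒ x* = 8
y-coordinate, sorted with cumulative weight:
  y=1 (Alpha, w=50) cum 50
  y=3 (Beta, w=60) cum 110  ← median
  y=5 (Delta, w=40) cum 150
  y=7 (Gamma, w=25) cum 175
⇒ y* = 3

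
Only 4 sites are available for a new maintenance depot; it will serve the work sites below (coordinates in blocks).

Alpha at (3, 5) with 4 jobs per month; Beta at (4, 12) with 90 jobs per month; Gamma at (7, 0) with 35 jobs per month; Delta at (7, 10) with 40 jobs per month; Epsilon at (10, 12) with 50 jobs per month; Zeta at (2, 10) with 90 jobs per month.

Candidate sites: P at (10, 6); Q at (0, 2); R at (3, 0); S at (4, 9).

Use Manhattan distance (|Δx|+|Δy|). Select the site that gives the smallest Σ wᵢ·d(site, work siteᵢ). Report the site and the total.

S, total 1590 blocks

Total weighted distance at each candidate:
  P (10, 6): total = 3087
  Q (0, 2): total = 4099
  R (3, 0): total = 3830
  S (4, 9): total = 1590
Minimum is at S with total 1590 blocks.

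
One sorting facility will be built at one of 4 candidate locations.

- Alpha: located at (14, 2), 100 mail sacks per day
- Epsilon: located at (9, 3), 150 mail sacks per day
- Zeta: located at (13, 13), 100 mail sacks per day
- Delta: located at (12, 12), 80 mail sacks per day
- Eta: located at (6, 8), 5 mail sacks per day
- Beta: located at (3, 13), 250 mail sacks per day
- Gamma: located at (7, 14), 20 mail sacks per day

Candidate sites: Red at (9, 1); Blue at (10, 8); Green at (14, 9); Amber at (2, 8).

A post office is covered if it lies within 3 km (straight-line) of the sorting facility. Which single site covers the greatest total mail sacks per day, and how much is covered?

Coverage radius r = 3 km; a point is covered iff (Δx)²+(Δy)² ≤ 3² = 9.
  Red (9, 1): covers {Epsilon} → 150
  Blue (10, 8): covers {none} → 0
  Green (14, 9): covers {none} → 0
  Amber (2, 8): covers {none} → 0
Maximum coverage at Red: 150 mail sacks per day.

Red, covering 150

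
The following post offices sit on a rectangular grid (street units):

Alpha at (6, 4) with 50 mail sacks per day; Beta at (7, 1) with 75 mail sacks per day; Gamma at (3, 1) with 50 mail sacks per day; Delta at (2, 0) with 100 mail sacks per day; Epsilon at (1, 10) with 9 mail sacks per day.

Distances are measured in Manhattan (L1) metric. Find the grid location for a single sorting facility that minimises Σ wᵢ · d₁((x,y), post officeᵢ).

Manhattan distance separates: Σwᵢ(|x−xᵢ|+|y−yᵢ|) = Σwᵢ|x−xᵢ| + Σwᵢ|y−yᵢ|, so x and y are optimised independently as 1-D weighted medians.
Total weight W = 284; half = 142.
x-coordinate, sorted with cumulative weight:
  x=1 (Epsilon, w=9) cum 9
  x=2 (Delta, w=100) cum 109
  x=3 (Gamma, w=50) cum 159  ← median
  x=6 (Alpha, w=50) cum 209
  x=7 (Beta, w=75) cum 284
⇒ x* = 3
y-coordinate, sorted with cumulative weight:
  y=0 (Delta, w=100) cum 100
  y=1 (Beta, w=75) cum 175  ← median
  y=1 (Gamma, w=50) cum 225
  y=4 (Alpha, w=50) cum 275
  y=10 (Epsilon, w=9) cum 284
⇒ y* = 1

(3, 1)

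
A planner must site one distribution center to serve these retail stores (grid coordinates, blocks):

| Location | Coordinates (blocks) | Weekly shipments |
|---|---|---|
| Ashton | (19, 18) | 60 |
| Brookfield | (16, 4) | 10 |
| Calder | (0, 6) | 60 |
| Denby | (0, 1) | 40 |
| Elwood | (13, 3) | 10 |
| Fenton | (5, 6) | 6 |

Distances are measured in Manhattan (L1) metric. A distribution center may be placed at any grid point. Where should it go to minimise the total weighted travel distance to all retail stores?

Manhattan distance separates: Σwᵢ(|x−xᵢ|+|y−yᵢ|) = Σwᵢ|x−xᵢ| + Σwᵢ|y−yᵢ|, so x and y are optimised independently as 1-D weighted medians.
Total weight W = 186; half = 93.
x-coordinate, sorted with cumulative weight:
  x=0 (Calder, w=60) cum 60
  x=0 (Denby, w=40) cum 100  ← median
  x=5 (Fenton, w=6) cum 106
  x=13 (Elwood, w=10) cum 116
  x=16 (Brookfield, w=10) cum 126
  x=19 (Ashton, w=60) cum 186
⇒ x* = 0
y-coordinate, sorted with cumulative weight:
  y=1 (Denby, w=40) cum 40
  y=3 (Elwood, w=10) cum 50
  y=4 (Brookfield, w=10) cum 60
  y=6 (Calder, w=60) cum 120  ← median
  y=6 (Fenton, w=6) cum 126
  y=18 (Ashton, w=60) cum 186
⇒ y* = 6

(0, 6)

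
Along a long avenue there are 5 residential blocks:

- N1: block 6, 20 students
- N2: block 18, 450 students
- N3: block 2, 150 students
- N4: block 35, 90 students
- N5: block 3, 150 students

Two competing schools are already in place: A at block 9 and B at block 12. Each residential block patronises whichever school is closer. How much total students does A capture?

The indifferent point is the midpoint (9+12)/2 = 10.5; residential blocks left of it (closer to A at 9) go to A, those right go to B.
  N3 at 2 (w=150) → A
  N5 at 3 (w=150) → A
  N1 at 6 (w=20) → A
  N2 at 18 (w=450) → B
  N4 at 35 (w=90) → B
A captures 320; B captures 540.

320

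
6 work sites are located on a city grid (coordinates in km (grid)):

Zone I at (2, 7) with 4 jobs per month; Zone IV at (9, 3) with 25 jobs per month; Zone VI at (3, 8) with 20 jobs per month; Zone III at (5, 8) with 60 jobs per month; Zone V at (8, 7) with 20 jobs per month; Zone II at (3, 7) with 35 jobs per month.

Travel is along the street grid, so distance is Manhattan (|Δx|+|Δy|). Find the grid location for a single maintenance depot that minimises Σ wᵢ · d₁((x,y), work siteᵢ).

Manhattan distance separates: Σwᵢ(|x−xᵢ|+|y−yᵢ|) = Σwᵢ|x−xᵢ| + Σwᵢ|y−yᵢ|, so x and y are optimised independently as 1-D weighted medians.
Total weight W = 164; half = 82.
x-coordinate, sorted with cumulative weight:
  x=2 (Zone I, w=4) cum 4
  x=3 (Zone VI, w=20) cum 24
  x=3 (Zone II, w=35) cum 59
  x=5 (Zone III, w=60) cum 119  ← median
  x=8 (Zone V, w=20) cum 139
  x=9 (Zone IV, w=25) cum 164
⇒ x* = 5
y-coordinate, sorted with cumulative weight:
  y=3 (Zone IV, w=25) cum 25
  y=7 (Zone I, w=4) cum 29
  y=7 (Zone V, w=20) cum 49
  y=7 (Zone II, w=35) cum 84  ← median
  y=8 (Zone VI, w=20) cum 104
  y=8 (Zone III, w=60) cum 164
⇒ y* = 7

(5, 7)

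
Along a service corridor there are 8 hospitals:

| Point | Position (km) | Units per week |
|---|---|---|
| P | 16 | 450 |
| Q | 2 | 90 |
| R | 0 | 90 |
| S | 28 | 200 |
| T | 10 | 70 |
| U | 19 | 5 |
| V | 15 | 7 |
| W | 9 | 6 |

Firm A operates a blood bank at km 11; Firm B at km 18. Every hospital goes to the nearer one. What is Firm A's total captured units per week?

256

The indifferent point is the midpoint (11+18)/2 = 14.5; hospitals left of it (closer to Firm A at 11) go to Firm A, those right go to Firm B.
  R at 0 (w=90) → Firm A
  Q at 2 (w=90) → Firm A
  W at 9 (w=6) → Firm A
  T at 10 (w=70) → Firm A
  V at 15 (w=7) → Firm B
  P at 16 (w=450) → Firm B
  U at 19 (w=5) → Firm B
  S at 28 (w=200) → Firm B
Firm A captures 256; Firm B captures 662.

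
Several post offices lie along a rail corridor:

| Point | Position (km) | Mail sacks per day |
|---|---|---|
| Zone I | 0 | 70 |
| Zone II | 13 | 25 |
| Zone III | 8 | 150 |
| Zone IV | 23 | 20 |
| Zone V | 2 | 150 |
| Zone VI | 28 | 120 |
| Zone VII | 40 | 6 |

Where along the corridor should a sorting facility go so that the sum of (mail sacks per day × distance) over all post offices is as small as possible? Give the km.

For a sum of weighted absolute distances on a line, the optimum is the weighted median (not the mean). Total weight W = 541; half-weight = 270.5.
Sort by position and accumulate weight:
  km 0 (Zone I, w=70) → cum 70
  km 2 (Zone V, w=150) → cum 220
  km 8 (Zone III, w=150) → cum 370  ≥ 270.5 → median here
  km 13 (Zone II, w=25) → cum 395
  km 23 (Zone IV, w=20) → cum 415
  km 28 (Zone VI, w=120) → cum 535
  km 40 (Zone VII, w=6) → cum 541
Optimal location: km 8.

x = 8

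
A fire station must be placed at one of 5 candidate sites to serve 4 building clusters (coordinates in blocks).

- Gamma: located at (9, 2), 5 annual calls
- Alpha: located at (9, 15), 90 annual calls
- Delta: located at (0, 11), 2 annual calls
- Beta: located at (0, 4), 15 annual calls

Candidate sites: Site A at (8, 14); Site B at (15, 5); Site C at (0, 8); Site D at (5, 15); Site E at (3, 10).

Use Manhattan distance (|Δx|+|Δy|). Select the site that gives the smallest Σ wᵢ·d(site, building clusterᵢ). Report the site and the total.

Total weighted distance at each candidate:
  Site A (8, 14): total = 537
  Site B (15, 5): total = 1767
  Site C (0, 8): total = 1581
  Site D (5, 15): total = 703
  Site E (3, 10): total = 1203
Minimum is at Site A with total 537 blocks.

Site A, total 537 blocks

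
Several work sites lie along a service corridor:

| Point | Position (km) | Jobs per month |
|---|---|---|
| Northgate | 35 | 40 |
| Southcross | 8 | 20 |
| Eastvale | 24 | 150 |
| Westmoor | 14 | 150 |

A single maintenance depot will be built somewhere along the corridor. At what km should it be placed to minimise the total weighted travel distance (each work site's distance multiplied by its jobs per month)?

x = 24

For a sum of weighted absolute distances on a line, the optimum is the weighted median (not the mean). Total weight W = 360; half-weight = 180.
Sort by position and accumulate weight:
  km 8 (Southcross, w=20) → cum 20
  km 14 (Westmoor, w=150) → cum 170
  km 24 (Eastvale, w=150) → cum 320  ≥ 180 → median here
  km 35 (Northgate, w=40) → cum 360
Optimal location: km 24.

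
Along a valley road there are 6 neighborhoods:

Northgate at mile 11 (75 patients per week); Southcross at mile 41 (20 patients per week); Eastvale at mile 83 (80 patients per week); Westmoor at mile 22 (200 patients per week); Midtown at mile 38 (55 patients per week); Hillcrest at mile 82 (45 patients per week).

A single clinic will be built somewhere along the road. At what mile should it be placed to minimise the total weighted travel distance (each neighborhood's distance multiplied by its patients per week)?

For a sum of weighted absolute distances on a line, the optimum is the weighted median (not the mean). Total weight W = 475; half-weight = 237.5.
Sort by position and accumulate weight:
  mile 11 (Northgate, w=75) → cum 75
  mile 22 (Westmoor, w=200) → cum 275  ≥ 237.5 → median here
  mile 38 (Midtown, w=55) → cum 330
  mile 41 (Southcross, w=20) → cum 350
  mile 82 (Hillcrest, w=45) → cum 395
  mile 83 (Eastvale, w=80) → cum 475
Optimal location: mile 22.

x = 22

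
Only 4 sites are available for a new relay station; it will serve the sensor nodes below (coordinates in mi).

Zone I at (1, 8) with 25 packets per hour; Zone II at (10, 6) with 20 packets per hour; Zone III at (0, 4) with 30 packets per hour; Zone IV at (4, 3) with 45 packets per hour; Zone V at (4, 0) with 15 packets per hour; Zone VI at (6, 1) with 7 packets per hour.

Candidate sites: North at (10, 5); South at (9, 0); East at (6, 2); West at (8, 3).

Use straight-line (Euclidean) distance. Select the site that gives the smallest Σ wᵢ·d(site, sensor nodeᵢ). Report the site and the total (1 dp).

East, total 648.2 mi

Total weighted distance at each candidate:
  North (10, 5): total = 1000.0
  South (9, 0): total = 1059.5
  East (6, 2): total = 648.2
  West (8, 3): total = 803.8
Minimum is at East with total 648.2 mi.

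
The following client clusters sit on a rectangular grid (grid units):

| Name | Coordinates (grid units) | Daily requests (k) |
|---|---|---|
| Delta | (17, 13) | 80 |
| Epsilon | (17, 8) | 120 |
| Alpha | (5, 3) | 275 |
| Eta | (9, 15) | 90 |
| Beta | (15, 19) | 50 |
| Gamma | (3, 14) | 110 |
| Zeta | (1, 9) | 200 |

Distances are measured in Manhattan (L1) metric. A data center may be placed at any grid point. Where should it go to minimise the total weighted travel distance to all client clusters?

(5, 9)

Manhattan distance separates: Σwᵢ(|x−xᵢ|+|y−yᵢ|) = Σwᵢ|x−xᵢ| + Σwᵢ|y−yᵢ|, so x and y are optimised independently as 1-D weighted medians.
Total weight W = 925; half = 462.5.
x-coordinate, sorted with cumulative weight:
  x=1 (Zeta, w=200) cum 200
  x=3 (Gamma, w=110) cum 310
  x=5 (Alpha, w=275) cum 585  ← median
  x=9 (Eta, w=90) cum 675
  x=15 (Beta, w=50) cum 725
  x=17 (Delta, w=80) cum 805
  x=17 (Epsilon, w=120) cum 925
⇒ x* = 5
y-coordinate, sorted with cumulative weight:
  y=3 (Alpha, w=275) cum 275
  y=8 (Epsilon, w=120) cum 395
  y=9 (Zeta, w=200) cum 595  ← median
  y=13 (Delta, w=80) cum 675
  y=14 (Gamma, w=110) cum 785
  y=15 (Eta, w=90) cum 875
  y=19 (Beta, w=50) cum 925
⇒ y* = 9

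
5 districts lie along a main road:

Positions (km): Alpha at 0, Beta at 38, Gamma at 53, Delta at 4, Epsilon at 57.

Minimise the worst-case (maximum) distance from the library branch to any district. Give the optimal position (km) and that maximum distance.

location 28.5, max distance 28.5

The 1-center on a line is the midpoint of the two extreme points: leftmost at 0, rightmost at 57.
Optimal location = (0 + 57)/2 = 28.5; maximum distance = (57 − 0)/2 = 28.5.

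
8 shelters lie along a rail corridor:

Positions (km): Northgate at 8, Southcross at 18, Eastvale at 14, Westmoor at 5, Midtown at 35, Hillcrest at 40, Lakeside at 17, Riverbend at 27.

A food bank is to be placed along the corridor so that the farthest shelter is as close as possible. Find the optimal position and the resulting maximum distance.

location 22.5, max distance 17.5

The 1-center on a line is the midpoint of the two extreme points: leftmost at 5, rightmost at 40.
Optimal location = (5 + 40)/2 = 22.5; maximum distance = (40 − 5)/2 = 17.5.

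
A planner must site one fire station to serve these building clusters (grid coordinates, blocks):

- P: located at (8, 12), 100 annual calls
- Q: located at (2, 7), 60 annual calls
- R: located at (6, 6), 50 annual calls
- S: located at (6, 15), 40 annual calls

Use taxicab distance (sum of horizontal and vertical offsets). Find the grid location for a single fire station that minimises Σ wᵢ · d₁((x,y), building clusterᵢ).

(6, 12)

Manhattan distance separates: Σwᵢ(|x−xᵢ|+|y−yᵢ|) = Σwᵢ|x−xᵢ| + Σwᵢ|y−yᵢ|, so x and y are optimised independently as 1-D weighted medians.
Total weight W = 250; half = 125.
x-coordinate, sorted with cumulative weight:
  x=2 (Q, w=60) cum 60
  x=6 (R, w=50) cum 110
  x=6 (S, w=40) cum 150  ← median
  x=8 (P, w=100) cum 250
⇒ x* = 6
y-coordinate, sorted with cumulative weight:
  y=6 (R, w=50) cum 50
  y=7 (Q, w=60) cum 110
  y=12 (P, w=100) cum 210  ← median
  y=15 (S, w=40) cum 250
⇒ y* = 12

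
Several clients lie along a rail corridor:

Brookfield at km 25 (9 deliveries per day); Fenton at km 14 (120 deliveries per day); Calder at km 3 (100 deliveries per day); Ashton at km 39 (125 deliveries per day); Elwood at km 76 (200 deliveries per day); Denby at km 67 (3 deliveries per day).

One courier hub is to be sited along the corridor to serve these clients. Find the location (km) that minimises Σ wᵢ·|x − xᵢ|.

x = 39

For a sum of weighted absolute distances on a line, the optimum is the weighted median (not the mean). Total weight W = 557; half-weight = 278.5.
Sort by position and accumulate weight:
  km 3 (Calder, w=100) → cum 100
  km 14 (Fenton, w=120) → cum 220
  km 25 (Brookfield, w=9) → cum 229
  km 39 (Ashton, w=125) → cum 354  ≥ 278.5 → median here
  km 67 (Denby, w=3) → cum 357
  km 76 (Elwood, w=200) → cum 557
Optimal location: km 39.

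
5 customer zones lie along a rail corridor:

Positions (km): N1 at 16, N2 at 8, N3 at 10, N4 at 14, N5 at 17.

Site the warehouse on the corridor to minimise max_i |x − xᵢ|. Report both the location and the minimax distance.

location 12.5, max distance 4.5

The 1-center on a line is the midpoint of the two extreme points: leftmost at 8, rightmost at 17.
Optimal location = (8 + 17)/2 = 12.5; maximum distance = (17 − 8)/2 = 4.5.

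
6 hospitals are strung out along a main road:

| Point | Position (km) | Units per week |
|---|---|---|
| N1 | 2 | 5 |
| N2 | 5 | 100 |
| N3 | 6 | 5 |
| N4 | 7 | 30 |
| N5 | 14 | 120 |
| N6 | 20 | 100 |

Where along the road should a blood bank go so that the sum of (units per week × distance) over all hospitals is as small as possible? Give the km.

For a sum of weighted absolute distances on a line, the optimum is the weighted median (not the mean). Total weight W = 360; half-weight = 180.
Sort by position and accumulate weight:
  km 2 (N1, w=5) → cum 5
  km 5 (N2, w=100) → cum 105
  km 6 (N3, w=5) → cum 110
  km 7 (N4, w=30) → cum 140
  km 14 (N5, w=120) → cum 260  ≥ 180 → median here
  km 20 (N6, w=100) → cum 360
Optimal location: km 14.

x = 14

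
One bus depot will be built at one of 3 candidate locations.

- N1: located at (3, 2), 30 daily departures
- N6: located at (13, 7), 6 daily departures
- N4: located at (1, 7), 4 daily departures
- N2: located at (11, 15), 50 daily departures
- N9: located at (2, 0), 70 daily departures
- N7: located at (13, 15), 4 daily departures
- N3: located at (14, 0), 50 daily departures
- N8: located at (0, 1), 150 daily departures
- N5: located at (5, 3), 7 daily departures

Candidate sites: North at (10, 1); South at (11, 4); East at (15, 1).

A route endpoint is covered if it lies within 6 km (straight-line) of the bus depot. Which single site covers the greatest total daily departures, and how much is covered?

Coverage radius r = 6 km; a point is covered iff (Δx)²+(Δy)² ≤ 6² = 36.
  North (10, 1): covers {N3, N5} → 57
  South (11, 4): covers {N6, N3} → 56
  East (15, 1): covers {N3} → 50
Maximum coverage at North: 57 daily departures.

North, covering 57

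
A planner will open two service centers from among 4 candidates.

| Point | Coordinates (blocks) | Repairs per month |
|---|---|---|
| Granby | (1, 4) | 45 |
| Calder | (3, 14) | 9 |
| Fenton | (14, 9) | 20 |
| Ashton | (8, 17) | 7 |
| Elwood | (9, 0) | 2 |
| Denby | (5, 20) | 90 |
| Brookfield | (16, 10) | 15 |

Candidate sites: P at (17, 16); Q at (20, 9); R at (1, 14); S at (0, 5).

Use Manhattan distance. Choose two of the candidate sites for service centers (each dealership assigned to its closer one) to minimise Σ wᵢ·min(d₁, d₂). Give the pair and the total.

Evaluate every pair (each demand assigned to the nearer of the two):
  {Q, R}: total = 1673
  {R, S}: total = 1751
  {P, R}: total = 1787
  {P, S}: total = 2041
  {Q, S}: total = 2361
  {P, Q}: total = 2969
Best pair: {Q, R} with total 1673.

{Q, R}, total 1673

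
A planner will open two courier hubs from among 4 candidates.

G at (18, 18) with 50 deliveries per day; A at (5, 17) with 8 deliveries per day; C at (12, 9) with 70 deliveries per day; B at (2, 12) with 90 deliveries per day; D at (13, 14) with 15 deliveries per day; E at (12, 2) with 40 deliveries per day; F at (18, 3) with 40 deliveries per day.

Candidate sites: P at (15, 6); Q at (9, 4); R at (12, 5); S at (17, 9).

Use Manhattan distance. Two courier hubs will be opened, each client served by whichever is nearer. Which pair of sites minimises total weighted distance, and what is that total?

Evaluate every pair (each demand assigned to the nearer of the two):
  {Q, S}: total = 2951
  {R, S}: total = 2997
  {P, R}: total = 3222
  {P, Q}: total = 3246
  {P, S}: total = 3285
  {Q, R}: total = 3306
Best pair: {Q, S} with total 2951.

{Q, S}, total 2951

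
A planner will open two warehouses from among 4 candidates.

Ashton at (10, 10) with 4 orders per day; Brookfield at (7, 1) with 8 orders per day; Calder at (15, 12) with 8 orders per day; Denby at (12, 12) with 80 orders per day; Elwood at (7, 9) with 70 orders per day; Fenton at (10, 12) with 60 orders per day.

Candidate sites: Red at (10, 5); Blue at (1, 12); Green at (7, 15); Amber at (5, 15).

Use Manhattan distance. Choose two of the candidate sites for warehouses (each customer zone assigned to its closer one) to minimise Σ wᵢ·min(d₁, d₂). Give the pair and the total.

{Red, Green}, total 1584

Evaluate every pair (each demand assigned to the nearer of the two):
  {Red, Green}: total = 1584
  {Blue, Green}: total = 1652
  {Green, Amber}: total = 1652
  {Red, Blue}: total = 1802
  {Red, Amber}: total = 1802
  {Blue, Amber}: total = 2112
Best pair: {Red, Green} with total 1584.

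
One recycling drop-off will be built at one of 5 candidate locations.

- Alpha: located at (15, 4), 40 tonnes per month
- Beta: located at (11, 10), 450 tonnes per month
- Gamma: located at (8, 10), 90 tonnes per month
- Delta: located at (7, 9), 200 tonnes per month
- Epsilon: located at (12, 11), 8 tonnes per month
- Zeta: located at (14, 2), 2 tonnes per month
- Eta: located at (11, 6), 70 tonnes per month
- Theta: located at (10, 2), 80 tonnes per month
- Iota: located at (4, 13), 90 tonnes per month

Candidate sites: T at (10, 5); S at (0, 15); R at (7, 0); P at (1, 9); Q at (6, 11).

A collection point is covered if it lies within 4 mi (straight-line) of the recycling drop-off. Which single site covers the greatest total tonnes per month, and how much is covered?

Q, covering 380

Coverage radius r = 4 mi; a point is covered iff (Δx)²+(Δy)² ≤ 4² = 16.
  T (10, 5): covers {Eta, Theta} → 150
  S (0, 15): covers {none} → 0
  R (7, 0): covers {Theta} → 80
  P (1, 9): covers {none} → 0
  Q (6, 11): covers {Gamma, Delta, Iota} → 380
Maximum coverage at Q: 380 tonnes per month.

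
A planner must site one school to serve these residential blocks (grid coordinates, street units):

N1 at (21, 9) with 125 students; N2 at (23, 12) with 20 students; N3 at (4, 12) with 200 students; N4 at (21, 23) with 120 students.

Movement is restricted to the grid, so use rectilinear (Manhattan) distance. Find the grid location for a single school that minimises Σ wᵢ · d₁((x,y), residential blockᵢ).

Manhattan distance separates: Σwᵢ(|x−xᵢ|+|y−yᵢ|) = Σwᵢ|x−xᵢ| + Σwᵢ|y−yᵢ|, so x and y are optimised independently as 1-D weighted medians.
Total weight W = 465; half = 232.5.
x-coordinate, sorted with cumulative weight:
  x=4 (N3, w=200) cum 200
  x=21 (N1, w=125) cum 325  ← median
  x=21 (N4, w=120) cum 445
  x=23 (N2, w=20) cum 465
⇒ x* = 21
y-coordinate, sorted with cumulative weight:
  y=9 (N1, w=125) cum 125
  y=12 (N2, w=20) cum 145
  y=12 (N3, w=200) cum 345  ← median
  y=23 (N4, w=120) cum 465
⇒ y* = 12

(21, 12)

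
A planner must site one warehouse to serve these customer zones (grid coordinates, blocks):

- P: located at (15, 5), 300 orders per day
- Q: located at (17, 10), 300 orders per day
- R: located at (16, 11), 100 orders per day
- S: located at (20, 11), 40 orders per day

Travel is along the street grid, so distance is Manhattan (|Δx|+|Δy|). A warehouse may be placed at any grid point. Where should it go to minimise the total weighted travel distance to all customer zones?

Manhattan distance separates: Σwᵢ(|x−xᵢ|+|y−yᵢ|) = Σwᵢ|x−xᵢ| + Σwᵢ|y−yᵢ|, so x and y are optimised independently as 1-D weighted medians.
Total weight W = 740; half = 370.
x-coordinate, sorted with cumulative weight:
  x=15 (P, w=300) cum 300
  x=16 (R, w=100) cum 400  ← median
  x=17 (Q, w=300) cum 700
  x=20 (S, w=40) cum 740
⇒ x* = 16
y-coordinate, sorted with cumulative weight:
  y=5 (P, w=300) cum 300
  y=10 (Q, w=300) cum 600  ← median
  y=11 (R, w=100) cum 700
  y=11 (S, w=40) cum 740
⇒ y* = 10

(16, 10)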